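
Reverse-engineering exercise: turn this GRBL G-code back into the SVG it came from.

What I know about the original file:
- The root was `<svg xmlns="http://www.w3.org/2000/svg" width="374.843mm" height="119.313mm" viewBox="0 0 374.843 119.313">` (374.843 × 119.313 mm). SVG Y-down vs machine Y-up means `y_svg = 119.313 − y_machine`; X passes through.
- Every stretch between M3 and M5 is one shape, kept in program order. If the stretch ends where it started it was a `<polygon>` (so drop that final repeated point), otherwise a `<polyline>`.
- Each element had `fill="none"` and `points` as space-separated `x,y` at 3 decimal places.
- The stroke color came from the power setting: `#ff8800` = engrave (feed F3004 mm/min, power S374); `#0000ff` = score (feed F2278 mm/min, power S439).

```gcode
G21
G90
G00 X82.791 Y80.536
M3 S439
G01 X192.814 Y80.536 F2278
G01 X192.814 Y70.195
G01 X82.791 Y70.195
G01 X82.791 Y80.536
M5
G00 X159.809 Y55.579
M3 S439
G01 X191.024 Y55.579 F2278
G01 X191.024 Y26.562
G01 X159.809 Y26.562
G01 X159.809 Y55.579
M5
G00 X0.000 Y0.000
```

<svg xmlns="http://www.w3.org/2000/svg" width="374.843mm" height="119.313mm" viewBox="0 0 374.843 119.313">
  <polygon points="82.791,38.777 192.814,38.777 192.814,49.118 82.791,49.118" fill="none" stroke="#0000ff"/>
  <polygon points="159.809,63.734 191.024,63.734 191.024,92.751 159.809,92.751" fill="none" stroke="#0000ff"/>
</svg>

y_svg = 119.313 − y_m. Every run uses S439, so all elements get stroke `#0000ff` (score).

[1] closed run; points: 82.791,38.777 192.814,38.777 192.814,49.118 82.791,49.118

[2] closed run; points: 159.809,63.734 191.024,63.734 191.024,92.751 159.809,92.751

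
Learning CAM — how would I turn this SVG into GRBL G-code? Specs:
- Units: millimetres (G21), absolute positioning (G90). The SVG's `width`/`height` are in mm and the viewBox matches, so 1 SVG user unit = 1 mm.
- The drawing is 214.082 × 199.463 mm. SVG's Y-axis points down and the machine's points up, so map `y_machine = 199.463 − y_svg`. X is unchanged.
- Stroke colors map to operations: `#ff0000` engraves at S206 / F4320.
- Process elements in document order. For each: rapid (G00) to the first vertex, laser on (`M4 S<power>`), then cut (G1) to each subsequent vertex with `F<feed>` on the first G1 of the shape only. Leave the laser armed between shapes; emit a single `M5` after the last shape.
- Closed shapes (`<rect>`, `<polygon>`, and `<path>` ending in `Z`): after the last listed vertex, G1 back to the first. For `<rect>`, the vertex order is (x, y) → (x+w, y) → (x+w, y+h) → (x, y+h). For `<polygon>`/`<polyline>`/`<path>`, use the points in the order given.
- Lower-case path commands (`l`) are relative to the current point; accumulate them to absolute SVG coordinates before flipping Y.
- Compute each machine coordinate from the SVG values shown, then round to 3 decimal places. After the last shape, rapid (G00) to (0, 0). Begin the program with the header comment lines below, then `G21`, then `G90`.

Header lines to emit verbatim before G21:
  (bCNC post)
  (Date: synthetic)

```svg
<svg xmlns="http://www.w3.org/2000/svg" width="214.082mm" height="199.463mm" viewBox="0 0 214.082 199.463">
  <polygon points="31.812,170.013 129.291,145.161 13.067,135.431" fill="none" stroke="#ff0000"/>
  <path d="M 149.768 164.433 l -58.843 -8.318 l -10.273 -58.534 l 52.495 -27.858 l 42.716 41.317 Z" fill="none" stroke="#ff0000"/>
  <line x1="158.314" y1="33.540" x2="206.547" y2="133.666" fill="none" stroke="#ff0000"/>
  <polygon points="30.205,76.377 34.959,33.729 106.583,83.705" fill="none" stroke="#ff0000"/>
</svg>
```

1 u = 1 mm; y_m = 199.463 − y.

[1] `<polygon>` closed polygon, #ff0000→engrave S206 F4320: (31.812,29.450) → (129.291,54.302) → (13.067,64.032) → (31.812,29.450) (closed)

[2] `<path>` regular polygon, #ff0000→engrave S206 F4320: (149.768,35.030) → (90.925,43.348) → (80.652,101.882) → (133.147,129.740) → (175.863,88.423) → (149.768,35.030) (closed)

[3] `<line>` line segment, #ff0000→engrave S206 F4320: (158.314,165.923) → (206.547,65.797)

[4] `<polygon>` closed polygon, #ff0000→engrave S206 F4320: (30.205,123.086) → (34.959,165.734) → (106.583,115.758) → (30.205,123.086) (closed)

(bCNC post)
(Date: synthetic)
G21
G90
G00 X31.812 Y29.450
M4 S206
G1 X129.291 Y54.302 F4320
G1 X13.067 Y64.032
G1 X31.812 Y29.450
G00 X149.768 Y35.030
M4 S206
G1 X90.925 Y43.348 F4320
G1 X80.652 Y101.882
G1 X133.147 Y129.740
G1 X175.863 Y88.423
G1 X149.768 Y35.030
G00 X158.314 Y165.923
M4 S206
G1 X206.547 Y65.797 F4320
G00 X30.205 Y123.086
M4 S206
G1 X34.959 Y165.734 F4320
G1 X106.583 Y115.758
G1 X30.205 Y123.086
M5
G00 X0.000 Y0.000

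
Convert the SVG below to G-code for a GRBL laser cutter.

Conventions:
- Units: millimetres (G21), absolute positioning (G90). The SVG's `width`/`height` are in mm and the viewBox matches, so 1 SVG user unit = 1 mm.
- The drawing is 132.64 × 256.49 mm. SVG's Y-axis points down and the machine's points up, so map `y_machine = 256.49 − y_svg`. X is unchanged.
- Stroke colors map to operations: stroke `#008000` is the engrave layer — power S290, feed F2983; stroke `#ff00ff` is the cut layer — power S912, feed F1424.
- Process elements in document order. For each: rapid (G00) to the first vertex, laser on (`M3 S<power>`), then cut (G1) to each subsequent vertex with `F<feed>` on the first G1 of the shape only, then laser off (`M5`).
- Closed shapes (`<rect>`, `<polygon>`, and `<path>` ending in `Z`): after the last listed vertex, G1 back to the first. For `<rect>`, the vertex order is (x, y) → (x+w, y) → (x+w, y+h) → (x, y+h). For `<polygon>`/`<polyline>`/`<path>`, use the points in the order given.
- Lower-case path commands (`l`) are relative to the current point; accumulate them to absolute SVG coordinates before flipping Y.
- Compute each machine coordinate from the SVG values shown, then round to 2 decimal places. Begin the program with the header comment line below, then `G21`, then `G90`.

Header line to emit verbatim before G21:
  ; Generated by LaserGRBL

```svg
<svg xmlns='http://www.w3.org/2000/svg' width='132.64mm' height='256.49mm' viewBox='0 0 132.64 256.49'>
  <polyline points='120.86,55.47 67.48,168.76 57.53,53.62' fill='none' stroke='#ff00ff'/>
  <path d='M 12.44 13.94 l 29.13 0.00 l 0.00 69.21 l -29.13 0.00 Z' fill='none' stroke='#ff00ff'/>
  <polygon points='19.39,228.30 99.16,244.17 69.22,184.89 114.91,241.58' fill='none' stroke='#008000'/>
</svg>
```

; Generated by LaserGRBL
G21
G90
G00 X120.86 Y201.02
M3 S912
G1 X67.48 Y87.73 F1424
G1 X57.53 Y202.87
M5
G00 X12.44 Y242.55
M3 S912
G1 X41.57 Y242.55 F1424
G1 X41.57 Y173.34
G1 X12.44 Y173.34
G1 X12.44 Y242.55
M5
G00 X19.39 Y28.19
M3 S290
G1 X99.16 Y12.32 F2983
G1 X69.22 Y71.60
G1 X114.91 Y14.91
G1 X19.39 Y28.19
M5

Since the viewBox matches the mm dimensions, user units are millimetres directly. The only transform is the Y-flip y_m = 256.49 − y_svg.

Shape 1 is a open polyline drawn with `<polyline>`. Its stroke #ff00ff means cut at S912, F1424. After flipping Y the toolpath is (120.86,201.02) → (67.48,87.73) → (57.53,202.87).

Shape 2 is a rectangle drawn with `<path>`. Its stroke #ff00ff means cut at S912, F1424. After flipping Y the toolpath is (12.44,242.55) → (41.57,242.55) → (41.57,173.34) → (12.44,173.34) → (12.44,242.55), returning to the start.

Shape 3 is a closed polygon drawn with `<polygon>`. Its stroke #008000 means engrave at S290, F2983. After flipping Y the toolpath is (19.39,28.19) → (99.16,12.32) → (69.22,71.60) → (114.91,14.91) → (19.39,28.19), returning to the start.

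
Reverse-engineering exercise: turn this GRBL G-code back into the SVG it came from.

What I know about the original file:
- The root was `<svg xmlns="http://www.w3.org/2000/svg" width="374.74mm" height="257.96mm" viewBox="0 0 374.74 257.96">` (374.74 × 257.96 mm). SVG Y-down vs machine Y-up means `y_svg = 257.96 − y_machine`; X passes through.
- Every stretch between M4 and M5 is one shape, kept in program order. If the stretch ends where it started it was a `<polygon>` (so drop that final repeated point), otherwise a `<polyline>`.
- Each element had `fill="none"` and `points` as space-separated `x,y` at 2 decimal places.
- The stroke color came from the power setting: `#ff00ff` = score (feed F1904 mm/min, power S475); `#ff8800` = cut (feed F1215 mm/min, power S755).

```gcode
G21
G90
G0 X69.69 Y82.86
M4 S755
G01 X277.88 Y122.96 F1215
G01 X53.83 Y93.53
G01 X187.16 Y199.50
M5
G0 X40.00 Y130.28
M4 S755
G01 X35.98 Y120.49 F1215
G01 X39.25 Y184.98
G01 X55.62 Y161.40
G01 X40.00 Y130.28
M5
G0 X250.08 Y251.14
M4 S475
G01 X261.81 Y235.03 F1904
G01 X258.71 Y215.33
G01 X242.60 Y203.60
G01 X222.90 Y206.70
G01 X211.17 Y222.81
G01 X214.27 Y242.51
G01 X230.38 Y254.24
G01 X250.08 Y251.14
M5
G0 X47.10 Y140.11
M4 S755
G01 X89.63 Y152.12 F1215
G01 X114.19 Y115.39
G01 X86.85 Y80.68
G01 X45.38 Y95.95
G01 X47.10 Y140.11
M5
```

y_svg = 257.96 − y_m.

[1] S755→`#ff8800` (cut); open run; points: 69.69,175.10 277.88,135.00 53.83,164.43 187.16,58.46

[2] S755→`#ff8800` (cut); closed run; points: 40.00,127.68 35.98,137.47 39.25,72.98 55.62,96.56

[3] S475→`#ff00ff` (score); closed run; points: 250.08,6.82 261.81,22.93 258.71,42.63 242.60,54.36 222.90,51.26 211.17,35.15 214.27,15.45 230.38,3.72

[4] S755→`#ff8800` (cut); closed run; points: 47.10,117.85 89.63,105.84 114.19,142.57 86.85,177.28 45.38,162.01

<svg xmlns="http://www.w3.org/2000/svg" width="374.74mm" height="257.96mm" viewBox="0 0 374.74 257.96">
  <polyline points="69.69,175.10 277.88,135.00 53.83,164.43 187.16,58.46" fill="none" stroke="#ff8800"/>
  <polygon points="40.00,127.68 35.98,137.47 39.25,72.98 55.62,96.56" fill="none" stroke="#ff8800"/>
  <polygon points="250.08,6.82 261.81,22.93 258.71,42.63 242.60,54.36 222.90,51.26 211.17,35.15 214.27,15.45 230.38,3.72" fill="none" stroke="#ff00ff"/>
  <polygon points="47.10,117.85 89.63,105.84 114.19,142.57 86.85,177.28 45.38,162.01" fill="none" stroke="#ff8800"/>
</svg>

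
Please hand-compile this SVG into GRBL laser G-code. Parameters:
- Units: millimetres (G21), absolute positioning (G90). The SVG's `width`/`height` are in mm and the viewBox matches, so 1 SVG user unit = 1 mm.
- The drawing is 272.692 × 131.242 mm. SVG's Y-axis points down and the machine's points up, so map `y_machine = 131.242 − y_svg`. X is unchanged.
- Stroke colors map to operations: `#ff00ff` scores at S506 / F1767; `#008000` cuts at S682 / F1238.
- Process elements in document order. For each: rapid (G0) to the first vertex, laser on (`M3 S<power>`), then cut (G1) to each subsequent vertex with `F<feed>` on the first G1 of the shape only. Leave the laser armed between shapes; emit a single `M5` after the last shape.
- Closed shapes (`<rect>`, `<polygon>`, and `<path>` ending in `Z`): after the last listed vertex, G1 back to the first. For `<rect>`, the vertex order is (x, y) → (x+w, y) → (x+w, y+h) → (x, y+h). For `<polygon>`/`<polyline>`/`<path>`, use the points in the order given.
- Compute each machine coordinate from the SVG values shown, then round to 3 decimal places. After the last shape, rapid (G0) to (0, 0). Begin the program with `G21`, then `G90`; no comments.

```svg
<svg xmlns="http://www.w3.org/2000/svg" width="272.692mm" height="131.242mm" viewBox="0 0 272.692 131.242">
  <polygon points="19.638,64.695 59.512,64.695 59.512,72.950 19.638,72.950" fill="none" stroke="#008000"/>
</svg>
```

G21
G90
G0 X19.638 Y66.547
M3 S682
G1 X59.512 Y66.547 F1238
G1 X59.512 Y58.292
G1 X19.638 Y58.292
G1 X19.638 Y66.547
M5
G0 X0.000 Y0.000

Since the viewBox matches the mm dimensions, user units are millimetres directly. The only transform is the Y-flip y_m = 131.242 − y_svg.

Shape 1 is a rectangle drawn with `<polygon>`. Its stroke #008000 means cut at S682, F1238. After flipping Y the toolpath is (19.638,66.547) → (59.512,66.547) → (59.512,58.292) → (19.638,58.292) → (19.638,66.547), returning to the start.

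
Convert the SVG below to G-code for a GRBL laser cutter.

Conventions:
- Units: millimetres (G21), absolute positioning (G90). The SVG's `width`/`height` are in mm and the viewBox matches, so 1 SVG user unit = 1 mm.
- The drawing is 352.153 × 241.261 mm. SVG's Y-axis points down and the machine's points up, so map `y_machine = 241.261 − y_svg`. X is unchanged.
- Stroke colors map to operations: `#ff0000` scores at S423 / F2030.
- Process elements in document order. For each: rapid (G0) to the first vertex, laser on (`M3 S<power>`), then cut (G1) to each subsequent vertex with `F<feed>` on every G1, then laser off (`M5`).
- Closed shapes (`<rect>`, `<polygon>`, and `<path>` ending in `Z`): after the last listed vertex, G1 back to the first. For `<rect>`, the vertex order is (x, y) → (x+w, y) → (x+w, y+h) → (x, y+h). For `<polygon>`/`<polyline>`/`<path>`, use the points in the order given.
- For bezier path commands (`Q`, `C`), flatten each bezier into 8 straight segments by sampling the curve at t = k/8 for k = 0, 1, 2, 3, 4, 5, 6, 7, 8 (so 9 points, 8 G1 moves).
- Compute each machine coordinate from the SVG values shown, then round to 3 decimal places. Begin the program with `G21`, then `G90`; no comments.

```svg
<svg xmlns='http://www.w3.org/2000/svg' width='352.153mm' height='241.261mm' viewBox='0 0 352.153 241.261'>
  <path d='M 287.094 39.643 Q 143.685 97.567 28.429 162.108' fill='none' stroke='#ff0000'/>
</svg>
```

G21
G90
G0 X287.094 Y201.618
M3 S423
G1 X251.682 Y187.034 F2030
G1 X217.149 Y172.242 F2030
G1 X183.496 Y157.244 F2030
G1 X150.723 Y142.040 F2030
G1 X118.830 Y126.628 F2030
G1 X87.817 Y111.010 F2030
G1 X57.683 Y95.185 F2030
G1 X28.429 Y79.153 F2030
M5

Since the viewBox matches the mm dimensions, user units are millimetres directly. The only transform is the Y-flip y_m = 241.261 − y_svg.

Shape 1 is a quadratic bezier drawn with `<path>`. Its stroke #ff0000 means score at S423, F2030. After flipping Y the toolpath is (287.094,201.618) → (251.682,187.034) → (217.149,172.242) → (183.496,157.244) → (150.723,142.040) → (118.830,126.628) → (87.817,111.010) → (57.683,95.185) → (28.429,79.153).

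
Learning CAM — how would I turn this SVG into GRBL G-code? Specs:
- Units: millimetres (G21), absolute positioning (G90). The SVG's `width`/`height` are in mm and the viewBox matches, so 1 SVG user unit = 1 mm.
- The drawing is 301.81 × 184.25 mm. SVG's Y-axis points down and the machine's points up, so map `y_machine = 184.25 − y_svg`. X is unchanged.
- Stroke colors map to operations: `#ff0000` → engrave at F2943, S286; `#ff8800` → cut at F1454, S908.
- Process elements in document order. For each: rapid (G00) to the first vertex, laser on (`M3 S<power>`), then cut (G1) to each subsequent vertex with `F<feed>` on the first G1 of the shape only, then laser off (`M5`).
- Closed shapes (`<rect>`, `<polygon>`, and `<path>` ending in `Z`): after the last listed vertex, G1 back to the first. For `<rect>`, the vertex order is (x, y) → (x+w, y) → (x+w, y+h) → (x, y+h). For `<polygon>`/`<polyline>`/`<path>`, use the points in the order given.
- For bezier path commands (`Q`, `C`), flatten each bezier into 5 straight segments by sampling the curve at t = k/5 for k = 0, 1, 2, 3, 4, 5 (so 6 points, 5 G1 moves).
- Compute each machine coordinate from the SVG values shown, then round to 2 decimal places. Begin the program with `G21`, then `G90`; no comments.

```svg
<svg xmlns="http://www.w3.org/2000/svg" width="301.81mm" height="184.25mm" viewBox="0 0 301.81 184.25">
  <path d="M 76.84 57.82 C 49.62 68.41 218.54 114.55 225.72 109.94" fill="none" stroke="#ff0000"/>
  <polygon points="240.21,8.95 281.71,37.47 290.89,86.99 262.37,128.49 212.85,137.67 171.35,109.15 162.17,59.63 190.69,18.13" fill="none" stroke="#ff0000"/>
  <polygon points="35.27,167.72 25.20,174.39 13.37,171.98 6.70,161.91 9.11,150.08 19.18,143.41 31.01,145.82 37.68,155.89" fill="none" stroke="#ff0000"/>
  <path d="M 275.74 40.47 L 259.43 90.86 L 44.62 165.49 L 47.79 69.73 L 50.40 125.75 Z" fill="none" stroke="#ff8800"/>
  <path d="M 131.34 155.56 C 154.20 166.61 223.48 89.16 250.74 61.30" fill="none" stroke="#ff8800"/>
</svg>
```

1 u = 1 mm; y_m = 184.25 − y.

[1] `<path>` cubic bezier, #ff0000→engrave S286 F2943: (76.84,126.43) → (81.18,116.50) → (115.42,102.18) → (162.37,87.61) → (204.87,76.94) → (225.72,74.31)

[2] `<polygon>` regular polygon, #ff0000→engrave S286 F2943: (240.21,175.30) → (281.71,146.78) → (290.89,97.26) → (262.37,55.76) → (212.85,46.58) → (171.35,75.10) → (162.17,124.62) → (190.69,166.12) → (240.21,175.30) (closed)

[3] `<polygon>` regular polygon, #ff0000→engrave S286 F2943: (35.27,16.53) → (25.20,9.86) → (13.37,12.27) → (6.70,22.34) → (9.11,34.17) → (19.18,40.84) → (31.01,38.43) → (37.68,28.36) → (35.27,16.53) (closed)

[4] `<path>` closed polygon, #ff8800→cut S908 F1454: (275.74,143.78) → (259.43,93.39) → (44.62,18.76) → (47.79,114.52) → (50.40,58.50) → (275.74,143.78) (closed)

[5] `<path>` cubic bezier, #ff8800→cut S908 F1454: (131.34,28.69) → (149.92,31.58) → (175.39,49.07) → (203.52,74.55) → (230.05,101.39) → (250.74,122.95)

G21
G90
G00 X76.84 Y126.43
M3 S286
G1 X81.18 Y116.50 F2943
G1 X115.42 Y102.18
G1 X162.37 Y87.61
G1 X204.87 Y76.94
G1 X225.72 Y74.31
M5
G00 X240.21 Y175.30
M3 S286
G1 X281.71 Y146.78 F2943
G1 X290.89 Y97.26
G1 X262.37 Y55.76
G1 X212.85 Y46.58
G1 X171.35 Y75.10
G1 X162.17 Y124.62
G1 X190.69 Y166.12
G1 X240.21 Y175.30
M5
G00 X35.27 Y16.53
M3 S286
G1 X25.20 Y9.86 F2943
G1 X13.37 Y12.27
G1 X6.70 Y22.34
G1 X9.11 Y34.17
G1 X19.18 Y40.84
G1 X31.01 Y38.43
G1 X37.68 Y28.36
G1 X35.27 Y16.53
M5
G00 X275.74 Y143.78
M3 S908
G1 X259.43 Y93.39 F1454
G1 X44.62 Y18.76
G1 X47.79 Y114.52
G1 X50.40 Y58.50
G1 X275.74 Y143.78
M5
G00 X131.34 Y28.69
M3 S908
G1 X149.92 Y31.58 F1454
G1 X175.39 Y49.07
G1 X203.52 Y74.55
G1 X230.05 Y101.39
G1 X250.74 Y122.95
M5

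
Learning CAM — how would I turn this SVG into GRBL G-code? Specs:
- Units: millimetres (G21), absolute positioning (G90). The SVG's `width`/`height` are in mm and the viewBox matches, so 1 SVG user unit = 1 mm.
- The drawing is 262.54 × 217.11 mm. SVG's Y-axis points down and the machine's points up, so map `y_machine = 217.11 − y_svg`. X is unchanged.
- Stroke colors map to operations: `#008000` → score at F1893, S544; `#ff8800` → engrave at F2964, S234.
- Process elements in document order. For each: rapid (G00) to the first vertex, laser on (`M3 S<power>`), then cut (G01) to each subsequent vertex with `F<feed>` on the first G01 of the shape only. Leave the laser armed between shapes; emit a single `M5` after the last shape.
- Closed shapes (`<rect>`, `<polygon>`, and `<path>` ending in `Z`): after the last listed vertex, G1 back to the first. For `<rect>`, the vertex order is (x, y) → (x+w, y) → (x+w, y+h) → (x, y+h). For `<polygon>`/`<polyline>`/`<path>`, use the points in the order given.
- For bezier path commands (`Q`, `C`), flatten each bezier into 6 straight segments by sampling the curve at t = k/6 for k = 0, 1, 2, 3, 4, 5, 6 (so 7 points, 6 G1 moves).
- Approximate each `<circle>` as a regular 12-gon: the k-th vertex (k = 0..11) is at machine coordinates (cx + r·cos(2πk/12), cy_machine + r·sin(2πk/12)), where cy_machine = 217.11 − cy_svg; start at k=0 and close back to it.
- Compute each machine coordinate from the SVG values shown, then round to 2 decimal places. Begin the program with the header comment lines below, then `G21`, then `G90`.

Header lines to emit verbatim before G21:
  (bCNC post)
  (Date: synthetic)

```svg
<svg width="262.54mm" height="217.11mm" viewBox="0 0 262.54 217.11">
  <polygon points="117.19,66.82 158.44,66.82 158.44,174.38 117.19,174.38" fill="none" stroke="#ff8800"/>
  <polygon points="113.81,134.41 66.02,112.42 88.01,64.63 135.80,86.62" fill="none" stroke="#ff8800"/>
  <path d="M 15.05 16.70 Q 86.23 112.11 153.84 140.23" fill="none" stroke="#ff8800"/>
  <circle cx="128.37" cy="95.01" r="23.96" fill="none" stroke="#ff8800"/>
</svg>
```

(bCNC post)
(Date: synthetic)
G21
G90
G00 X117.19 Y150.29
M3 S234
G01 X158.44 Y150.29 F2964
G01 X158.44 Y42.73
G01 X117.19 Y42.73
G01 X117.19 Y150.29
G00 X113.81 Y82.70
M3 S234
G01 X66.02 Y104.69 F2964
G01 X88.01 Y152.48
G01 X135.80 Y130.49
G01 X113.81 Y82.70
G00 X15.05 Y200.41
M3 S234
G01 X38.68 Y170.48 F2964
G01 X62.11 Y144.28
G01 X85.34 Y121.82
G01 X108.37 Y103.10
G01 X131.20 Y88.12
G01 X153.84 Y76.88
G00 X152.33 Y122.10
M3 S234
G01 X149.12 Y134.08 F2964
G01 X140.35 Y142.85
G01 X128.37 Y146.06
G01 X116.39 Y142.85
G01 X107.62 Y134.08
G01 X104.41 Y122.10
G01 X107.62 Y110.12
G01 X116.39 Y101.35
G01 X128.37 Y98.14
G01 X140.35 Y101.35
G01 X149.12 Y110.12
G01 X152.33 Y122.10
M5

Since the viewBox matches the mm dimensions, user units are millimetres directly. The only transform is the Y-flip y_m = 217.11 − y_svg.

Shape 1 is a rectangle drawn with `<polygon>`. Its stroke #ff8800 means engrave at S234, F2964. After flipping Y the toolpath is (117.19,150.29) → (158.44,150.29) → (158.44,42.73) → (117.19,42.73) → (117.19,150.29), returning to the start.

Shape 2 is a regular polygon drawn with `<polygon>`. Its stroke #ff8800 means engrave at S234, F2964. After flipping Y the toolpath is (113.81,82.70) → (66.02,104.69) → (88.01,152.48) → (135.80,130.49) → (113.81,82.70), returning to the start.

Shape 3 is a quadratic bezier drawn with `<path>`. Its stroke #ff8800 means engrave at S234, F2964. After flipping Y the toolpath is (15.05,200.41) → (38.68,170.48) → (62.11,144.28) → (85.34,121.82) → (108.37,103.10) → (131.20,88.12) → (153.84,76.88).

Shape 4 is a circle drawn with `<circle>`. Its stroke #ff8800 means engrave at S234, F2964. After flipping Y the toolpath is (152.33,122.10) → (149.12,134.08) → (140.35,142.85) → (128.37,146.06) → (116.39,142.85) → (107.62,134.08) → (104.41,122.10) → (107.62,110.12) → (116.39,101.35) → (128.37,98.14) → (140.35,101.35) → (149.12,110.12) → (152.33,122.10), returning to the start.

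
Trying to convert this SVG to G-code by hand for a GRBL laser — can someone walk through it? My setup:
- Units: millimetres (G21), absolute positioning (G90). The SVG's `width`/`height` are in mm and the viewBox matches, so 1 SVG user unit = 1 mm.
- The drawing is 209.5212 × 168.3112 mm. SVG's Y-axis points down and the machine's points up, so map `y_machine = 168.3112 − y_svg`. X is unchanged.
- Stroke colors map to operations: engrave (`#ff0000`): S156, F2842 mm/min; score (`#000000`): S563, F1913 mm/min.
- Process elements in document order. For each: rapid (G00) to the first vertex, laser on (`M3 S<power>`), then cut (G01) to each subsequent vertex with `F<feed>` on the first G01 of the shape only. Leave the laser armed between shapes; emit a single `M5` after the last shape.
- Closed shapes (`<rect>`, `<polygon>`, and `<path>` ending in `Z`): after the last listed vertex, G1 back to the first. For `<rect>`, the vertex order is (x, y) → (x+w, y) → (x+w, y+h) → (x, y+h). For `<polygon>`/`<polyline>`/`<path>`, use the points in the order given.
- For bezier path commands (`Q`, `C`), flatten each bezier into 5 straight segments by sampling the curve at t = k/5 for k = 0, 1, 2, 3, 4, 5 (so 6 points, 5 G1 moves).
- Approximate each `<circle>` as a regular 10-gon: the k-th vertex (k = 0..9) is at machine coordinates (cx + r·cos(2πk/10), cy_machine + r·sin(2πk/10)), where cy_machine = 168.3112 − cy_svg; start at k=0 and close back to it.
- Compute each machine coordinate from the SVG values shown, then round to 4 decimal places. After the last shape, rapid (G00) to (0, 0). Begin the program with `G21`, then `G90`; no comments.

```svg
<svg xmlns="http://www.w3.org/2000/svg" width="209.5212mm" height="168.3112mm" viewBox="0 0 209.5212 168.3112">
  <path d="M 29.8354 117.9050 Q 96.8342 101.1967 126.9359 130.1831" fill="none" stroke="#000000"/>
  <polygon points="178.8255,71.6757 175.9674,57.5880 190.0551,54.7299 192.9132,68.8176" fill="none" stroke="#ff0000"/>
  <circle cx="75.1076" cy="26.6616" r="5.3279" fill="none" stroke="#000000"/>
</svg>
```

Since the viewBox matches the mm dimensions, user units are millimetres directly. The only transform is the Y-flip y_m = 168.3112 − y_svg.

Shape 1 is a quadratic bezier drawn with `<path>`. Its stroke #000000 means score at S563, F1913. After flipping Y the toolpath is (29.8354,50.4062) → (55.1590,55.2617) → (77.5309,56.4617) → (96.9510,54.0061) → (113.4193,47.8949) → (126.9359,38.1281).

Shape 2 is a regular polygon drawn with `<polygon>`. Its stroke #ff0000 means engrave at S156, F2842. After flipping Y the toolpath is (178.8255,96.6355) → (175.9674,110.7232) → (190.0551,113.5813) → (192.9132,99.4936) → (178.8255,96.6355), returning to the start.

Shape 3 is a circle drawn with `<circle>`. Its stroke #000000 means score at S563, F1913. After flipping Y the toolpath is (80.4355,141.6496) → (79.4180,144.7813) → (76.7540,146.7167) → (73.4612,146.7167) → (70.7972,144.7813) → (69.7797,141.6496) → (70.7972,138.5179) → (73.4612,136.5825) → (76.7540,136.5825) → (79.4180,138.5179) → (80.4355,141.6496), returning to the start.

G21
G90
G00 X29.8354 Y50.4062
M3 S563
G01 X55.1590 Y55.2617 F1913
G01 X77.5309 Y56.4617
G01 X96.9510 Y54.0061
G01 X113.4193 Y47.8949
G01 X126.9359 Y38.1281
G00 X178.8255 Y96.6355
M3 S156
G01 X175.9674 Y110.7232 F2842
G01 X190.0551 Y113.5813
G01 X192.9132 Y99.4936
G01 X178.8255 Y96.6355
G00 X80.4355 Y141.6496
M3 S563
G01 X79.4180 Y144.7813 F1913
G01 X76.7540 Y146.7167
G01 X73.4612 Y146.7167
G01 X70.7972 Y144.7813
G01 X69.7797 Y141.6496
G01 X70.7972 Y138.5179
G01 X73.4612 Y136.5825
G01 X76.7540 Y136.5825
G01 X79.4180 Y138.5179
G01 X80.4355 Y141.6496
M5
G00 X0.0000 Y0.0000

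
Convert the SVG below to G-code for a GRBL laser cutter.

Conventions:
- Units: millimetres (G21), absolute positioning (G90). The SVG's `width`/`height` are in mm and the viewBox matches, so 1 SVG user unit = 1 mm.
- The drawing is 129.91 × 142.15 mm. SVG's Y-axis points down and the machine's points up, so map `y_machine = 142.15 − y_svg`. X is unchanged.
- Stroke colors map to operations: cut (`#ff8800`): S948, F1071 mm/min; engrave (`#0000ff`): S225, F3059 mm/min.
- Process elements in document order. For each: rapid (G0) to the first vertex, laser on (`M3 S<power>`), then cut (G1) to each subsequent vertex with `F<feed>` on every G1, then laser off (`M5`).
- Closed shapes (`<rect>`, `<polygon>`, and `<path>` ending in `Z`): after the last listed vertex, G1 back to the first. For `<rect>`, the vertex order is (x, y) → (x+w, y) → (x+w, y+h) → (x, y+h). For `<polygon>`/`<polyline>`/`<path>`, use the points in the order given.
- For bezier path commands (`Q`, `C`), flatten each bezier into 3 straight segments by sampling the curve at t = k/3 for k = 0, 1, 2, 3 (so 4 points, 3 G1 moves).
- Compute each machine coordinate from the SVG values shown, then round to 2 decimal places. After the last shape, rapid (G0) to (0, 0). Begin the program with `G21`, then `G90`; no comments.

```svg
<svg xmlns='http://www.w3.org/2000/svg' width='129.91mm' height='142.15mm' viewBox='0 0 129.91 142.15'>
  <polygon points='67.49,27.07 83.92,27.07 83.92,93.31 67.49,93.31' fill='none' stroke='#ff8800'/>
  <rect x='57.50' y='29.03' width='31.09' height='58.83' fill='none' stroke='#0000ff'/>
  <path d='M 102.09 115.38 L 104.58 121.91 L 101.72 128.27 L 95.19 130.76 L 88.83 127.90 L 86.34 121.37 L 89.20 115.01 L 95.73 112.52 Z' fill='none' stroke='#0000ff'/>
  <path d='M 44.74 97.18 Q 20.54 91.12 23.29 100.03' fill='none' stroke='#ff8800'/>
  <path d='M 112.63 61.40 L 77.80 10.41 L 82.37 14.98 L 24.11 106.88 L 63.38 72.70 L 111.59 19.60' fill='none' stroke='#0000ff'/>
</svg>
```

Since the viewBox matches the mm dimensions, user units are millimetres directly. The only transform is the Y-flip y_m = 142.15 − y_svg.

Shape 1 is a rectangle drawn with `<polygon>`. Its stroke #ff8800 means cut at S948, F1071. After flipping Y the toolpath is (67.49,115.08) → (83.92,115.08) → (83.92,48.84) → (67.49,48.84) → (67.49,115.08), returning to the start.

Shape 2 is a rectangle drawn with `<rect>`. Its stroke #0000ff means engrave at S225, F3059. After flipping Y the toolpath is (57.50,113.12) → (88.59,113.12) → (88.59,54.29) → (57.50,54.29) → (57.50,113.12), returning to the start.

Shape 3 is a regular polygon drawn with `<path>`. Its stroke #0000ff means engrave at S225, F3059. After flipping Y the toolpath is (102.09,26.77) → (104.58,20.24) → (101.72,13.88) → (95.19,11.39) → (88.83,14.25) → (86.34,20.78) → (89.20,27.14) → (95.73,29.63) → (102.09,26.77), returning to the start.

Shape 4 is a quadratic bezier drawn with `<path>`. Its stroke #ff8800 means cut at S948, F1071. After flipping Y the toolpath is (44.74,44.97) → (31.60,47.35) → (24.45,46.40) → (23.29,42.12).

Shape 5 is a open polyline drawn with `<path>`. Its stroke #0000ff means engrave at S225, F3059. After flipping Y the toolpath is (112.63,80.75) → (77.80,131.74) → (82.37,127.17) → (24.11,35.27) → (63.38,69.45) → (111.59,122.55).

G21
G90
G0 X67.49 Y115.08
M3 S948
G1 X83.92 Y115.08 F1071
G1 X83.92 Y48.84 F1071
G1 X67.49 Y48.84 F1071
G1 X67.49 Y115.08 F1071
M5
G0 X57.50 Y113.12
M3 S225
G1 X88.59 Y113.12 F3059
G1 X88.59 Y54.29 F3059
G1 X57.50 Y54.29 F3059
G1 X57.50 Y113.12 F3059
M5
G0 X102.09 Y26.77
M3 S225
G1 X104.58 Y20.24 F3059
G1 X101.72 Y13.88 F3059
G1 X95.19 Y11.39 F3059
G1 X88.83 Y14.25 F3059
G1 X86.34 Y20.78 F3059
G1 X89.20 Y27.14 F3059
G1 X95.73 Y29.63 F3059
G1 X102.09 Y26.77 F3059
M5
G0 X44.74 Y44.97
M3 S948
G1 X31.60 Y47.35 F1071
G1 X24.45 Y46.40 F1071
G1 X23.29 Y42.12 F1071
M5
G0 X112.63 Y80.75
M3 S225
G1 X77.80 Y131.74 F3059
G1 X82.37 Y127.17 F3059
G1 X24.11 Y35.27 F3059
G1 X63.38 Y69.45 F3059
G1 X111.59 Y122.55 F3059
M5
G0 X0.00 Y0.00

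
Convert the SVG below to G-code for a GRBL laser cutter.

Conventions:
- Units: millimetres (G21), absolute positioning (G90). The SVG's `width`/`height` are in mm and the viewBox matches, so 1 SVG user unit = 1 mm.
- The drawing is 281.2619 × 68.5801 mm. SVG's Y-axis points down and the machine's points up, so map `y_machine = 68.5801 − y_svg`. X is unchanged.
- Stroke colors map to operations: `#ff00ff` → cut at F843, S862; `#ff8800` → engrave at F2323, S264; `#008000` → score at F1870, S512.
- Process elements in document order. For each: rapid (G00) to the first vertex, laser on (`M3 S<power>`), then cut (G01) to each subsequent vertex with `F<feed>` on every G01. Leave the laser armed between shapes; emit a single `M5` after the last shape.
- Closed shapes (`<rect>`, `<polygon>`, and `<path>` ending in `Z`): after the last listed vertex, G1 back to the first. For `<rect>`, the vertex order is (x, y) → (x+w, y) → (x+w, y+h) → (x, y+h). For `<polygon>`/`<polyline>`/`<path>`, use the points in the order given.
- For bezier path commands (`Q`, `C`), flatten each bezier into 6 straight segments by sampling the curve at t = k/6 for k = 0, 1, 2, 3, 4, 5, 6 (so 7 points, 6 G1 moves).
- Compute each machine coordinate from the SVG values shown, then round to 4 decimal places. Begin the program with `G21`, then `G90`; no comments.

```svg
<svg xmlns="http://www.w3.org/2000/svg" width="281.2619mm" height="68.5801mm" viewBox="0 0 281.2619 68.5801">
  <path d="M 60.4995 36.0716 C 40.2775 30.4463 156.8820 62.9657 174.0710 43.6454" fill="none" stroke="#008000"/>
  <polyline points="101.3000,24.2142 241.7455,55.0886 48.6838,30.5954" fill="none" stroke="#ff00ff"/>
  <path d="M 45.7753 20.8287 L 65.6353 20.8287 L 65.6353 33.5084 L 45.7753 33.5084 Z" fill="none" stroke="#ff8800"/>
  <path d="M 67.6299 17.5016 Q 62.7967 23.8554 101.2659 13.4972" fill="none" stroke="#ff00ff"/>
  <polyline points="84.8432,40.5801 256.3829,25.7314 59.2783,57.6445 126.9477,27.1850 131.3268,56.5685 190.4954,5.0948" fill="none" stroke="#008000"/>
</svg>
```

G21
G90
G00 X60.4995 Y32.5085
M3 S512
G01 X60.6970 Y32.5590 F1870
G01 X77.1366 Y28.7517 F1870
G01 X103.2561 Y23.5860 F1870
G01 X132.4932 Y19.5615 F1870
G01 X158.2856 Y19.1779 F1870
G01 X174.0710 Y24.9347 F1870
G00 X101.3000 Y44.3659
M3 S862
G01 X241.7455 Y13.4915 F843
G01 X48.6838 Y37.9847 F843
G00 X45.7753 Y47.7514
M3 S264
G01 X65.6353 Y47.7514 F2323
G01 X65.6353 Y35.0717 F2323
G01 X45.7753 Y35.0717 F2323
G01 X45.7753 Y47.7514 F2323
G00 X67.6299 Y51.0785
M3 S862
G01 X67.2217 Y49.4248 F843
G01 X69.2191 Y48.6995 F843
G01 X73.6223 Y48.9027 F843
G01 X80.4311 Y50.0343 F843
G01 X89.6457 Y52.0944 F843
G01 X101.2659 Y55.0829 F843
G00 X84.8432 Y28.0000
M3 S512
G01 X256.3829 Y42.8487 F1870
G01 X59.2783 Y10.9356 F1870
G01 X126.9477 Y41.3951 F1870
G01 X131.3268 Y12.0116 F1870
G01 X190.4954 Y63.4853 F1870
M5

Since the viewBox matches the mm dimensions, user units are millimetres directly. The only transform is the Y-flip y_m = 68.5801 − y_svg.

Shape 1 is a cubic bezier drawn with `<path>`. Its stroke #008000 means score at S512, F1870. After flipping Y the toolpath is (60.4995,32.5085) → (60.6970,32.5590) → (77.1366,28.7517) → (103.2561,23.5860) → (132.4932,19.5615) → (158.2856,19.1779) → (174.0710,24.9347).

Shape 2 is a open polyline drawn with `<polyline>`. Its stroke #ff00ff means cut at S862, F843. After flipping Y the toolpath is (101.3000,44.3659) → (241.7455,13.4915) → (48.6838,37.9847).

Shape 3 is a rectangle drawn with `<path>`. Its stroke #ff8800 means engrave at S264, F2323. After flipping Y the toolpath is (45.7753,47.7514) → (65.6353,47.7514) → (65.6353,35.0717) → (45.7753,35.0717) → (45.7753,47.7514), returning to the start.

Shape 4 is a quadratic bezier drawn with `<path>`. Its stroke #ff00ff means cut at S862, F843. After flipping Y the toolpath is (67.6299,51.0785) → (67.2217,49.4248) → (69.2191,48.6995) → (73.6223,48.9027) → (80.4311,50.0343) → (89.6457,52.0944) → (101.2659,55.0829).

Shape 5 is a open polyline drawn with `<polyline>`. Its stroke #008000 means score at S512, F1870. After flipping Y the toolpath is (84.8432,28.0000) → (256.3829,42.8487) → (59.2783,10.9356) → (126.9477,41.3951) → (131.3268,12.0116) → (190.4954,63.4853).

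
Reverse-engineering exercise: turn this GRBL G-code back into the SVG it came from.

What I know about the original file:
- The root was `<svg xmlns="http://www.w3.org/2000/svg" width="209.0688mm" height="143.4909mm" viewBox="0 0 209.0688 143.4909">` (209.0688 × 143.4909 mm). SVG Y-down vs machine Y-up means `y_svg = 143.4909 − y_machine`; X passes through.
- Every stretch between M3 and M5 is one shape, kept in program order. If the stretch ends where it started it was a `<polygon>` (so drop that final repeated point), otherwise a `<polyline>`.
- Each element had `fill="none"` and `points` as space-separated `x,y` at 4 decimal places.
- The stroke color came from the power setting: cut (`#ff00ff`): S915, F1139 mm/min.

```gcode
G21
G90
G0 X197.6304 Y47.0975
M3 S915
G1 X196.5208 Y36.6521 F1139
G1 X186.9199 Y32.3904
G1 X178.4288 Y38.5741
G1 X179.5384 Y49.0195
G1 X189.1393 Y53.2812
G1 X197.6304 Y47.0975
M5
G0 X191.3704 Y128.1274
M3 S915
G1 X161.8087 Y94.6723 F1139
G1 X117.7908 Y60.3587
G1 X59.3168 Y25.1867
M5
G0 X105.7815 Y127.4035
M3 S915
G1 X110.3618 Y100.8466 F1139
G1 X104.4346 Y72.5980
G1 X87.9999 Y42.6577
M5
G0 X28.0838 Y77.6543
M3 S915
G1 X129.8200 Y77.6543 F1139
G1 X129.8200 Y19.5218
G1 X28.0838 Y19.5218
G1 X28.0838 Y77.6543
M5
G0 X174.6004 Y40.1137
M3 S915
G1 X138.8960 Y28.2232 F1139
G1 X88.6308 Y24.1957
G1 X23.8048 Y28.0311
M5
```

<svg xmlns="http://www.w3.org/2000/svg" width="209.0688mm" height="143.4909mm" viewBox="0 0 209.0688 143.4909">
  <polygon points="197.6304,96.3934 196.5208,106.8388 186.9199,111.1005 178.4288,104.9168 179.5384,94.4714 189.1393,90.2097" fill="none" stroke="#ff00ff"/>
  <polyline points="191.3704,15.3635 161.8087,48.8186 117.7908,83.1322 59.3168,118.3042" fill="none" stroke="#ff00ff"/>
  <polyline points="105.7815,16.0874 110.3618,42.6443 104.4346,70.8929 87.9999,100.8332" fill="none" stroke="#ff00ff"/>
  <polygon points="28.0838,65.8366 129.8200,65.8366 129.8200,123.9691 28.0838,123.9691" fill="none" stroke="#ff00ff"/>
  <polyline points="174.6004,103.3772 138.8960,115.2677 88.6308,119.2952 23.8048,115.4598" fill="none" stroke="#ff00ff"/>
</svg>

y_svg = 143.4909 − y_m. Every run uses S915, so all elements get stroke `#ff00ff` (cut).

[1] closed run; points: 197.6304,96.3934 196.5208,106.8388 186.9199,111.1005 178.4288,104.9168 179.5384,94.4714 189.1393,90.2097

[2] open run; points: 191.3704,15.3635 161.8087,48.8186 117.7908,83.1322 59.3168,118.3042

[3] open run; points: 105.7815,16.0874 110.3618,42.6443 104.4346,70.8929 87.9999,100.8332

[4] closed run; points: 28.0838,65.8366 129.8200,65.8366 129.8200,123.9691 28.0838,123.9691

[5] open run; points: 174.6004,103.3772 138.8960,115.2677 88.6308,119.2952 23.8048,115.4598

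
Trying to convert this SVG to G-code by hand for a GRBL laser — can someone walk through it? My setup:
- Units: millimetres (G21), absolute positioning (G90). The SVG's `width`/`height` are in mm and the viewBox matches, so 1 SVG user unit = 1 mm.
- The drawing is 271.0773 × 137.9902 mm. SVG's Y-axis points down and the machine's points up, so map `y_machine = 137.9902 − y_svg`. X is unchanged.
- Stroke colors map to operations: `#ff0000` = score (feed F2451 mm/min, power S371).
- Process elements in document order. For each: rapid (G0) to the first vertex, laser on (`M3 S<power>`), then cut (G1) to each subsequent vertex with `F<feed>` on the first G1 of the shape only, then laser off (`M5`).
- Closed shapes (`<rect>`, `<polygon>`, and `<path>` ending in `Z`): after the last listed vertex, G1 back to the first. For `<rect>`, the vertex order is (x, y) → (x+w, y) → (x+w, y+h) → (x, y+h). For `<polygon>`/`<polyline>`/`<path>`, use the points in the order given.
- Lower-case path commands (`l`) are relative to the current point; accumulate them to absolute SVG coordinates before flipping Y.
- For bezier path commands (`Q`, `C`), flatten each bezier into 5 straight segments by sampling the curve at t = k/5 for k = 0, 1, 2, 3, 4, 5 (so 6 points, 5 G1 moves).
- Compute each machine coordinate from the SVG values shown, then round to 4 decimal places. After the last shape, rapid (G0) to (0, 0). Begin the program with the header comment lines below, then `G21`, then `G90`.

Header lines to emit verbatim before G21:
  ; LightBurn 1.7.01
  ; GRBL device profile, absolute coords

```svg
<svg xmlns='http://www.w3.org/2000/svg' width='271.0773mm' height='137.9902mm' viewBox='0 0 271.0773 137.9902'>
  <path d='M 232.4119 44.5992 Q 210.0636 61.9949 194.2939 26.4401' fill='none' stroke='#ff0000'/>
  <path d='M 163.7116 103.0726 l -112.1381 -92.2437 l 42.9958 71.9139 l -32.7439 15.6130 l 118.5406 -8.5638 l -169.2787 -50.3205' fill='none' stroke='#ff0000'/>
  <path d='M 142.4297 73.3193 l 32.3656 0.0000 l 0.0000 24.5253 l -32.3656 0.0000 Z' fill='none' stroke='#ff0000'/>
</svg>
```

; LightBurn 1.7.01
; GRBL device profile, absolute coords
G21
G90
G0 X232.4119 Y93.3910
M3 S371
G1 X223.7357 Y88.5507 F2451
G1 X215.5858 Y87.9465
G1 X207.9622 Y91.5783
G1 X200.8649 Y99.4462
G1 X194.2939 Y111.5501
M5
G0 X163.7116 Y34.9176
M3 S371
G1 X51.5735 Y127.1613 F2451
G1 X94.5693 Y55.2474
G1 X61.8254 Y39.6344
G1 X180.3660 Y48.1982
G1 X11.0873 Y98.5187
M5
G0 X142.4297 Y64.6709
M3 S371
G1 X174.7953 Y64.6709 F2451
G1 X174.7953 Y40.1456
G1 X142.4297 Y40.1456
G1 X142.4297 Y64.6709
M5
G0 X0.0000 Y0.0000

viewBox `0 0 271.0773 137.9902` with mm width/height → 1 unit = 1 mm. Flip: y_m = 137.9902 − y_svg.

**Shape 1** — `<path>` quadratic bezier, stroke `#ff0000` → score (S371, F2451). Control points (SVG): P0=(232.4119,44.5992), P1=(210.0636,61.9949), P2=(194.2939,26.4401); sampled at t=k/5. Machine vertices: (232.4119,93.3910) → (223.7357,88.5507) → (215.5858,87.9465) → (207.9622,91.5783) → (200.8649,99.4462) → (194.2939,111.5501). Open path.

**Shape 2** — `<path>` open polyline, stroke `#ff0000` → score (S371, F2451). Machine vertices: (163.7116,34.9176) → (51.5735,127.1613) → (94.5693,55.2474) → (61.8254,39.6344) → (180.3660,48.1982) → (11.0873,98.5187). Open path.

**Shape 3** — `<path>` rectangle, stroke `#ff0000` → score (S371, F2451). Machine vertices: (142.4297,64.6709) → (174.7953,64.6709) → (174.7953,40.1456) → (142.4297,40.1456) → (142.4297,64.6709). Closed: final G1 returns to the first vertex.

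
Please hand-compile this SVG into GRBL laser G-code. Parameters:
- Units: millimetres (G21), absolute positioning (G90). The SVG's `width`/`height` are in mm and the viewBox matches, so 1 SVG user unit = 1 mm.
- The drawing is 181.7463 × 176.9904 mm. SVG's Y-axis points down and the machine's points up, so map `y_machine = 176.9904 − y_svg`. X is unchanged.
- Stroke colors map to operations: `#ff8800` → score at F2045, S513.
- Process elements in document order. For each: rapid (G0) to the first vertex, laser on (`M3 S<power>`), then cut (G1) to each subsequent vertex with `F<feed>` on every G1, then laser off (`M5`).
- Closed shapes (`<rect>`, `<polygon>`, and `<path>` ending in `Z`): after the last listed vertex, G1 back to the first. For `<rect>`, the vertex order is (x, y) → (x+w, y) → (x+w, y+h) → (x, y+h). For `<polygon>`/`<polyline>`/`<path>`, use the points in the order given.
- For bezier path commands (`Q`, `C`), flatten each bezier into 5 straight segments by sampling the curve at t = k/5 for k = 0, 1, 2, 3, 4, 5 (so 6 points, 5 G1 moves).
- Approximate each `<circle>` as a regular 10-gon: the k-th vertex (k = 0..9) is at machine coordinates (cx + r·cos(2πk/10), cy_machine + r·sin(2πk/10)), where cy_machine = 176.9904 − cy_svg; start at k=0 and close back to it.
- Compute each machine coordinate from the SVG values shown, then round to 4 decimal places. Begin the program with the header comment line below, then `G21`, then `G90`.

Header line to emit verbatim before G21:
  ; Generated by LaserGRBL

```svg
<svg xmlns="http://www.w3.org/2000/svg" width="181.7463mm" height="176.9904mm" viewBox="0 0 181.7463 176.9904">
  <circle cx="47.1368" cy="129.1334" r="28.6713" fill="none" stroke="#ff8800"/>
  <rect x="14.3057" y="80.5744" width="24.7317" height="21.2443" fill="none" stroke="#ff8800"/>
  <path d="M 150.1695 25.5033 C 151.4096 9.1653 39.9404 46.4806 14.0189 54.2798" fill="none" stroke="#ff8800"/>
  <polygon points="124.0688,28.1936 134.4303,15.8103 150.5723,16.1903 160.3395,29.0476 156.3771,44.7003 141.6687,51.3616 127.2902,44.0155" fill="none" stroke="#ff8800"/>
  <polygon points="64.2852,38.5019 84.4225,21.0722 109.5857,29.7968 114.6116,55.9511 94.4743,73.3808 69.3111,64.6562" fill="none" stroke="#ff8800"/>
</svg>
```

; Generated by LaserGRBL
G21
G90
G0 X75.8081 Y47.8570
M3 S513
G1 X70.3324 Y64.7096 F2045
G1 X55.9967 Y75.1250 F2045
G1 X38.2769 Y75.1250 F2045
G1 X23.9412 Y64.7096 F2045
G1 X18.4655 Y47.8570 F2045
G1 X23.9412 Y31.0044 F2045
G1 X38.2769 Y20.5890 F2045
G1 X55.9967 Y20.5890 F2045
G1 X70.3324 Y31.0044 F2045
G1 X75.8081 Y47.8570 F2045
M5
G0 X14.3057 Y96.4160
M3 S513
G1 X39.0374 Y96.4160 F2045
G1 X39.0374 Y75.1717 F2045
G1 X14.3057 Y75.1717 F2045
G1 X14.3057 Y96.4160 F2045
M5
G0 X150.1695 Y151.4871
M3 S513
G1 X138.9745 Y155.5169 F2045
G1 X110.2456 Y150.6620 F2045
G1 X73.4991 Y140.9145 F2045
G1 X38.2515 Y130.2667 F2045
G1 X14.0189 Y122.7106 F2045
M5
G0 X124.0688 Y148.7968
M3 S513
G1 X134.4303 Y161.1801 F2045
G1 X150.5723 Y160.8001 F2045
G1 X160.3395 Y147.9428 F2045
G1 X156.3771 Y132.2901 F2045
G1 X141.6687 Y125.6288 F2045
G1 X127.2902 Y132.9749 F2045
G1 X124.0688 Y148.7968 F2045
M5
G0 X64.2852 Y138.4885
M3 S513
G1 X84.4225 Y155.9182 F2045
G1 X109.5857 Y147.1936 F2045
G1 X114.6116 Y121.0393 F2045
G1 X94.4743 Y103.6096 F2045
G1 X69.3111 Y112.3342 F2045
G1 X64.2852 Y138.4885 F2045
M5

1 u = 1 mm; y_m = 176.9904 − y.

[1] `<circle>` circle, #ff8800→score S513 F2045: (75.8081,47.8570) → (70.3324,64.7096) → (55.9967,75.1250) → (38.2769,75.1250) → (23.9412,64.7096) → (18.4655,47.8570) → (23.9412,31.0044) → (38.2769,20.5890) → (55.9967,20.5890) → (70.3324,31.0044) → (75.8081,47.8570) (closed)

[2] `<rect>` rectangle, #ff8800→score S513 F2045: (14.3057,96.4160) → (39.0374,96.4160) → (39.0374,75.1717) → (14.3057,75.1717) → (14.3057,96.4160) (closed)

[3] `<path>` cubic bezier, #ff8800→score S513 F2045: (150.1695,151.4871) → (138.9745,155.5169) → (110.2456,150.6620) → (73.4991,140.9145) → (38.2515,130.2667) → (14.0189,122.7106)

[4] `<polygon>` regular polygon, #ff8800→score S513 F2045: (124.0688,148.7968) → (134.4303,161.1801) → (150.5723,160.8001) → (160.3395,147.9428) → (156.3771,132.2901) → (141.6687,125.6288) → (127.2902,132.9749) → (124.0688,148.7968) (closed)

[5] `<polygon>` regular polygon, #ff8800→score S513 F2045: (64.2852,138.4885) → (84.4225,155.9182) → (109.5857,147.1936) → (114.6116,121.0393) → (94.4743,103.6096) → (69.3111,112.3342) → (64.2852,138.4885) (closed)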